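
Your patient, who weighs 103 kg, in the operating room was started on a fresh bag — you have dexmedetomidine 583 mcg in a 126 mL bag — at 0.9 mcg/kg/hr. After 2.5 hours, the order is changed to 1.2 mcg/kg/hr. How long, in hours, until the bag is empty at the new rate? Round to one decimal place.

Initial rate:
Dose = 0.9 mcg/kg/hr × 103 kg = 92.7 mcg/hr
Concentration = 583 mcg ÷ 126 mL = 4.626984 mcg/mL
Rate = 92.7 mcg/hr ÷ 4.626984 mcg/mL = 20.03465 mL/hr
Volume infused so far = 20.03465 mL/hr × 2.5 hr = 50.08662 mL
Volume remaining = 126 − 50.08662 = 75.91338 mL
New rate:
Dose = 1.2 mcg/kg/hr × 103 kg = 123.6 mcg/hr
Rate = 123.6 mcg/hr ÷ 4.626984 mcg/mL = 26.71286 mL/hr
Time remaining = 75.91338 mL ÷ 26.71286 mL/hr = 2.841828 hr

2.8 hours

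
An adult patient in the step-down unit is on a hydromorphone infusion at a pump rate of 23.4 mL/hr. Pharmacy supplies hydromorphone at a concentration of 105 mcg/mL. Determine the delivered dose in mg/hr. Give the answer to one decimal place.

2.5 mg/hr

Concentration = 105 mcg/mL = 0.105 mg/mL
Drug rate = 23.4 mL/hr × 0.105 mg/mL = 2.457 mg/hr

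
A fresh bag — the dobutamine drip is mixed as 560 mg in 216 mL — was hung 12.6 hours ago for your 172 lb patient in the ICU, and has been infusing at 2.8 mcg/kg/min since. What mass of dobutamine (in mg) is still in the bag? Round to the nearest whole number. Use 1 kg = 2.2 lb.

395 mg

Weight = 172 lb ÷ 2.2 lb/kg = 78.18182 kg
Dose = 2.8 mcg/kg/min × 78.18182 kg = 218.9091 mcg/min
218.9091 mcg/min × 60 min/hr = 13134.55 mcg/hr
Concentration = 560 mg ÷ 216 mL = 2.592593 mg/mL = 2592.593 mcg/mL
Rate = 13134.55 mcg/hr ÷ 2592.593 mcg/mL = 5.066182 mL/hr
Volume infused = 5.066182 mL/hr × 12.6 hr = 63.83389 mL
Volume remaining = 216 − 63.83389 = 152.1661 mL
Drug remaining = 152.1661 mL × 2592.593 mcg/mL = 394504.7 mcg = 394.5047 mg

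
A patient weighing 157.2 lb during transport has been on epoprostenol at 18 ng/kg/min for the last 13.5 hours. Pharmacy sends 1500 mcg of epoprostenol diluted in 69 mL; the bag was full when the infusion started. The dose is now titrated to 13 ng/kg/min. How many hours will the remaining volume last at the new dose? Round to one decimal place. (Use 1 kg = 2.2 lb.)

8.2 hours

Initial rate:
Weight = 157.2 lb ÷ 2.2 lb/kg = 71.45455 kg
Dose = 18 ng/kg/min × 71.45455 kg = 1286.182 ng/min
1286.182 ng/min × 60 min/hr = 77170.91 ng/hr
Concentration = 1500 mcg ÷ 69 mL = 21.73913 mcg/mL = 21739.13 ng/mL
Rate = 77170.91 ng/hr ÷ 21739.13 ng/mL = 3.549862 mL/hr
Volume infused so far = 3.549862 mL/hr × 13.5 hr = 47.92313 mL
Volume remaining = 69 − 47.92313 = 21.07687 mL
New rate:
Dose = 13 ng/kg/min × 71.45455 kg = 928.9091 ng/min
928.9091 ng/min × 60 min/hr = 55734.55 ng/hr
Rate = 55734.55 ng/hr ÷ 21739.13 ng/mL = 2.563789 mL/hr
Time remaining = 21.07687 mL ÷ 2.563789 mL/hr = 8.220983 hr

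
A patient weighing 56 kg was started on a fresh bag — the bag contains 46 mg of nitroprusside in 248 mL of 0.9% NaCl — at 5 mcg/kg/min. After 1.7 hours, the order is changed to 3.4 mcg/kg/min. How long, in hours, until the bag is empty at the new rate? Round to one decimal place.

Initial rate:
Dose = 5 mcg/kg/min × 56 kg = 280 mcg/min
280 mcg/min × 60 min/hr = 16800 mcg/hr
Concentration = 46 mg ÷ 248 mL = 0.1854839 mg/mL = 185.4839 mcg/mL
Rate = 16800 mcg/hr ÷ 185.4839 mcg/mL = 90.57391 mL/hr
Volume infused so far = 90.57391 mL/hr × 1.7 hr = 153.9757 mL
Volume remaining = 248 − 153.9757 = 94.02435 mL
New rate:
Dose = 3.4 mcg/kg/min × 56 kg = 190.4 mcg/min
190.4 mcg/min × 60 min/hr = 11424 mcg/hr
Rate = 11424 mcg/hr ÷ 185.4839 mcg/mL = 61.59026 mL/hr
Time remaining = 94.02435 mL ÷ 61.59026 mL/hr = 1.526611 hr

1.5 hours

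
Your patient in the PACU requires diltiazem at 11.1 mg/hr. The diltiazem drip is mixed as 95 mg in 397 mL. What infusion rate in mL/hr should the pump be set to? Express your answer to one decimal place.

46.4 mL/hr

Concentration = 95 mg ÷ 397 mL = 0.2392947 mg/mL
Rate = 11.1 mg/hr ÷ 0.2392947 mg/mL = 46.38632 mL/hr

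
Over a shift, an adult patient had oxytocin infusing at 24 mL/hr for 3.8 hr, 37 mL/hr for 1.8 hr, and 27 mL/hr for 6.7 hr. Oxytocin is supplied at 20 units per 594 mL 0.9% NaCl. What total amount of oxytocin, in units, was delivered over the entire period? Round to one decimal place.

11.4 units

Concentration = 20 units ÷ 594 mL = 0.03367003 units/mL
Stage 1: 24 mL/hr × 3.8 hr = 91.2 mL → 91.2 mL × 0.03367003 units/mL = 3.070707 units
Stage 2: 37 mL/hr × 1.8 hr = 66.6 mL → 66.6 mL × 0.03367003 units/mL = 2.242424 units
Stage 3: 27 mL/hr × 6.7 hr = 180.9 mL → 180.9 mL × 0.03367003 units/mL = 6.090909 units
Total = 3.070707 + 2.242424 + 6.090909 = 11.40404 units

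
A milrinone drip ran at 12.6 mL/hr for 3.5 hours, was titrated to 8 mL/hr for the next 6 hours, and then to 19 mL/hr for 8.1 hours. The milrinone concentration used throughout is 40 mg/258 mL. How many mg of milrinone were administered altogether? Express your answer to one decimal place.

38.1 mg

Concentration = 40 mg ÷ 258 mL = 0.1550388 mg/mL
Stage 1: 12.6 mL/hr × 3.5 hr = 44.1 mL → 44.1 mL × 0.1550388 mg/mL = 6.837209 mg
Stage 2: 8 mL/hr × 6 hr = 48 mL → 48 mL × 0.1550388 mg/mL = 7.44186 mg
Stage 3: 19 mL/hr × 8.1 hr = 153.9 mL → 153.9 mL × 0.1550388 mg/mL = 23.86047 mg
Total = 6.837209 + 7.44186 + 23.86047 = 38.13953 mg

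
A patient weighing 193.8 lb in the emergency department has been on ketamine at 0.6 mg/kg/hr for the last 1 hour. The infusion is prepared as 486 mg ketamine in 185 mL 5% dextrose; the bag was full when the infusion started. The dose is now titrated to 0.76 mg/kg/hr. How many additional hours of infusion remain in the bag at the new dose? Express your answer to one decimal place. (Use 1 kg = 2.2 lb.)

6.5 hours

Initial rate:
Weight = 193.8 lb ÷ 2.2 lb/kg = 88.09091 kg
Dose = 0.6 mg/kg/hr × 88.09091 kg = 52.85455 mg/hr
Concentration = 486 mg ÷ 185 mL = 2.627027 mg/mL
Rate = 52.85455 mg/hr ÷ 2.627027 mg/mL = 20.11953 mL/hr
Volume infused so far = 20.11953 mL/hr × 1 hr = 20.11953 mL
Volume remaining = 185 − 20.11953 = 164.8805 mL
New rate:
Dose = 0.76 mg/kg/hr × 88.09091 kg = 66.94909 mg/hr
Rate = 66.94909 mg/hr ÷ 2.627027 mg/mL = 25.48474 mL/hr
Time remaining = 164.8805 mL ÷ 25.48474 mL/hr = 6.469774 hr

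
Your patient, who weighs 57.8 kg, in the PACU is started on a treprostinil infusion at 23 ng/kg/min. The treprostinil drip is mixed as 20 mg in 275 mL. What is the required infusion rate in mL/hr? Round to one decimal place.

1.1 mL/hr

Dose = 23 ng/kg/min × 57.8 kg = 1329.4 ng/min
1329.4 ng/min × 60 min/hr = 79764 ng/hr
Concentration = 20 mg ÷ 275 mL = 0.07272727 mg/mL = 72727.27 ng/mL
Rate = 79764 ng/hr ÷ 72727.27 ng/mL = 1.096755 mL/hr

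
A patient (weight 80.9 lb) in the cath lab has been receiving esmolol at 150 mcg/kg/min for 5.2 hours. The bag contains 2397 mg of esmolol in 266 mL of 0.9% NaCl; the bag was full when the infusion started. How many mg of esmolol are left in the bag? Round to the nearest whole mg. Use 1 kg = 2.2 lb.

676 mg

Weight = 80.9 lb ÷ 2.2 lb/kg = 36.77273 kg
Dose = 150 mcg/kg/min × 36.77273 kg = 5515.909 mcg/min
5515.909 mcg/min × 60 min/hr = 330954.5 mcg/hr
Concentration = 2397 mg ÷ 266 mL = 9.011278 mg/mL = 9011.278 mcg/mL
Rate = 330954.5 mcg/hr ÷ 9011.278 mcg/mL = 36.7267 mL/hr
Volume infused = 36.7267 mL/hr × 5.2 hr = 190.9789 mL
Volume remaining = 266 − 190.9789 = 75.02114 mL
Drug remaining = 75.02114 mL × 9011.278 mcg/mL = 676036.4 mcg = 676.0364 mg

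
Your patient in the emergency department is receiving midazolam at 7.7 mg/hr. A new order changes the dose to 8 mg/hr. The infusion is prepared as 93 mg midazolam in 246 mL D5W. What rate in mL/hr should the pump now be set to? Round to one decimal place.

21.2 mL/hr

Concentration = 93 mg ÷ 246 mL = 0.3780488 mg/mL
Rate = 8 mg/hr ÷ 0.3780488 mg/mL = 21.16129 mL/hr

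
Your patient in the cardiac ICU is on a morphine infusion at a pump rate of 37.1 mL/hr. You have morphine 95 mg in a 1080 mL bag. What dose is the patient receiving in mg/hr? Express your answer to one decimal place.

Concentration = 95 mg ÷ 1080 mL = 0.08796296 mg/mL
Drug rate = 37.1 mL/hr × 0.08796296 mg/mL = 3.263426 mg/hr

3.3 mg/hr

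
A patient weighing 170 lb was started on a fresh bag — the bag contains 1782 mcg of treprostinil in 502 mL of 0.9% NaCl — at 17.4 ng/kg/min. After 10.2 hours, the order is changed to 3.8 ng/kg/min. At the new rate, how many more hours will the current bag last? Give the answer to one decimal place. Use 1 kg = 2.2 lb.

Initial rate:
Weight = 170 lb ÷ 2.2 lb/kg = 77.27273 kg
Dose = 17.4 ng/kg/min × 77.27273 kg = 1344.545 ng/min
1344.545 ng/min × 60 min/hr = 80672.73 ng/hr
Concentration = 1782 mcg ÷ 502 mL = 3.549801 mcg/mL = 3549.801 ng/mL
Rate = 80672.73 ng/hr ÷ 3549.801 ng/mL = 22.72599 mL/hr
Volume infused so far = 22.72599 mL/hr × 10.2 hr = 231.8051 mL
Volume remaining = 502 − 231.8051 = 270.1949 mL
New rate:
Dose = 3.8 ng/kg/min × 77.27273 kg = 293.6364 ng/min
293.6364 ng/min × 60 min/hr = 17618.18 ng/hr
Rate = 17618.18 ng/hr ÷ 3549.801 ng/mL = 4.963147 mL/hr
Time remaining = 270.1949 mL ÷ 4.963147 mL/hr = 54.44025 hr

54.4 hours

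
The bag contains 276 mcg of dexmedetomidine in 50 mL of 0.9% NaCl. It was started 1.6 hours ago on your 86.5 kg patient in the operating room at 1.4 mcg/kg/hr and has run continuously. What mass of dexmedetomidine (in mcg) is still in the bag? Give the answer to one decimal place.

82.2 mcg

Dose = 1.4 mcg/kg/hr × 86.5 kg = 121.1 mcg/hr
Concentration = 276 mcg ÷ 50 mL = 5.52 mcg/mL
Rate = 121.1 mcg/hr ÷ 5.52 mcg/mL = 21.93841 mL/hr
Volume infused = 21.93841 mL/hr × 1.6 hr = 35.10145 mL
Volume remaining = 50 − 35.10145 = 14.89855 mL
Drug remaining = 14.89855 mL × 5.52 mcg/mL = 82.24 mcg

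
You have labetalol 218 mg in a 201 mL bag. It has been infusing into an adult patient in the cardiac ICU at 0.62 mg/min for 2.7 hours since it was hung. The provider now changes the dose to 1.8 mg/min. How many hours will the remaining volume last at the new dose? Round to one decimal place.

1.1 hours

Initial rate:
0.62 mg/min × 60 min/hr = 37.2 mg/hr
Concentration = 218 mg ÷ 201 mL = 1.084577 mg/mL
Rate = 37.2 mg/hr ÷ 1.084577 mg/mL = 34.29908 mL/hr
Volume infused so far = 34.29908 mL/hr × 2.7 hr = 92.60752 mL
Volume remaining = 201 − 92.60752 = 108.3925 mL
New rate:
1.8 mg/min × 60 min/hr = 108 mg/hr
Rate = 108 mg/hr ÷ 1.084577 mg/mL = 99.57798 mL/hr
Time remaining = 108.3925 mL ÷ 99.57798 mL/hr = 1.088519 hr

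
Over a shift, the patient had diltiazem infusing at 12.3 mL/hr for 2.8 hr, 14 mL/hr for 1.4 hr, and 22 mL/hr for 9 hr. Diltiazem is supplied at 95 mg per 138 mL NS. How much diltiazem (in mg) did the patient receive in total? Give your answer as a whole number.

Concentration = 95 mg ÷ 138 mL = 0.6884058 mg/mL
Stage 1: 12.3 mL/hr × 2.8 hr = 34.44 mL → 34.44 mL × 0.6884058 mg/mL = 23.7087 mg
Stage 2: 14 mL/hr × 1.4 hr = 19.6 mL → 19.6 mL × 0.6884058 mg/mL = 13.49275 mg
Stage 3: 22 mL/hr × 9 hr = 198 mL → 198 mL × 0.6884058 mg/mL = 136.3043 mg
Total = 23.7087 + 13.49275 + 136.3043 = 173.5058 mg

174 mg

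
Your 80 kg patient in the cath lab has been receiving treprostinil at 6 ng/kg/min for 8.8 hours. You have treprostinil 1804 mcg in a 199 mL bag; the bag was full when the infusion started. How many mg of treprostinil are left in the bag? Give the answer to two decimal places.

1.55 mg

Dose = 6 ng/kg/min × 80 kg = 480 ng/min
480 ng/min × 60 min/hr = 28800 ng/hr
Concentration = 1804 mcg ÷ 199 mL = 9.065327 mcg/mL = 9065.327 ng/mL
Rate = 28800 ng/hr ÷ 9065.327 ng/mL = 3.17694 mL/hr
Volume infused = 3.17694 mL/hr × 8.8 hr = 27.95707 mL
Volume remaining = 199 − 27.95707 = 171.0429 mL
Drug remaining = 171.0429 mL × 9065.327 ng/mL = 1550560 ng = 1.55056 mg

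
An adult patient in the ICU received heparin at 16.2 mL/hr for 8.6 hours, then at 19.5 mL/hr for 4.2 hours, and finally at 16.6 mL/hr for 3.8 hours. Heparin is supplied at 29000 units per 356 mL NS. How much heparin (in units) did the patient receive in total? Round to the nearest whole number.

Concentration = 29000 units ÷ 356 mL = 81.46067 units/mL
Stage 1: 16.2 mL/hr × 8.6 hr = 139.32 mL → 139.32 mL × 81.46067 units/mL = 11349.1 units
Stage 2: 19.5 mL/hr × 4.2 hr = 81.9 mL → 81.9 mL × 81.46067 units/mL = 6671.629 units
Stage 3: 16.6 mL/hr × 3.8 hr = 63.08 mL → 63.08 mL × 81.46067 units/mL = 5138.539 units
Total = 11349.1 + 6671.629 + 5138.539 = 23159.27 units

23159 units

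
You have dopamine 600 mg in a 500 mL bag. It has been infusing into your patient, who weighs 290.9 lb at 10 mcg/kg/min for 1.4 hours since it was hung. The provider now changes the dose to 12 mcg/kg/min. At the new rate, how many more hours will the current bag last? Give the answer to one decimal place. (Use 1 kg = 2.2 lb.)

5.1 hours

Initial rate:
Weight = 290.9 lb ÷ 2.2 lb/kg = 132.2273 kg
Dose = 10 mcg/kg/min × 132.2273 kg = 1322.273 mcg/min
1322.273 mcg/min × 60 min/hr = 79336.36 mcg/hr
Concentration = 600 mg ÷ 500 mL = 1.2 mg/mL = 1200 mcg/mL
Rate = 79336.36 mcg/hr ÷ 1200 mcg/mL = 66.11364 mL/hr
Volume infused so far = 66.11364 mL/hr × 1.4 hr = 92.55909 mL
Volume remaining = 500 − 92.55909 = 407.4409 mL
New rate:
Dose = 12 mcg/kg/min × 132.2273 kg = 1586.727 mcg/min
1586.727 mcg/min × 60 min/hr = 95203.64 mcg/hr
Rate = 95203.64 mcg/hr ÷ 1200 mcg/mL = 79.33636 mL/hr
Time remaining = 407.4409 mL ÷ 79.33636 mL/hr = 5.135614 hr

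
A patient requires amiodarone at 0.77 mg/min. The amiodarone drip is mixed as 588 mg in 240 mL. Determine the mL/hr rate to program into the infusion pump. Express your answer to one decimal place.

18.9 mL/hr

0.77 mg/min × 60 min/hr = 46.2 mg/hr
Concentration = 588 mg ÷ 240 mL = 2.45 mg/mL
Rate = 46.2 mg/hr ÷ 2.45 mg/mL = 18.85714 mL/hr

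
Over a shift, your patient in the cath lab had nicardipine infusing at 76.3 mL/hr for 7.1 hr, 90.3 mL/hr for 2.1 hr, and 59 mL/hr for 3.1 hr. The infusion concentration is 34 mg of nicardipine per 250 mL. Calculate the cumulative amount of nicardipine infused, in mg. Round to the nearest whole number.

124 mg

Concentration = 34 mg ÷ 250 mL = 0.136 mg/mL
Stage 1: 76.3 mL/hr × 7.1 hr = 541.73 mL → 541.73 mL × 0.136 mg/mL = 73.67528 mg
Stage 2: 90.3 mL/hr × 2.1 hr = 189.63 mL → 189.63 mL × 0.136 mg/mL = 25.78968 mg
Stage 3: 59 mL/hr × 3.1 hr = 182.9 mL → 182.9 mL × 0.136 mg/mL = 24.8744 mg
Total = 73.67528 + 25.78968 + 24.8744 = 124.3394 mg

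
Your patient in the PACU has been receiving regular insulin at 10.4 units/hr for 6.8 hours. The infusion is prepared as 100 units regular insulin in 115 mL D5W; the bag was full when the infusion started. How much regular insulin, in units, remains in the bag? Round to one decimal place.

Concentration = 100 units ÷ 115 mL = 0.8695652 units/mL
Rate = 10.4 units/hr ÷ 0.8695652 units/mL = 11.96 mL/hr
Volume infused = 11.96 mL/hr × 6.8 hr = 81.328 mL
Volume remaining = 115 − 81.328 = 33.672 mL
Drug remaining = 33.672 mL × 0.8695652 units/mL = 29.28 units

29.3 units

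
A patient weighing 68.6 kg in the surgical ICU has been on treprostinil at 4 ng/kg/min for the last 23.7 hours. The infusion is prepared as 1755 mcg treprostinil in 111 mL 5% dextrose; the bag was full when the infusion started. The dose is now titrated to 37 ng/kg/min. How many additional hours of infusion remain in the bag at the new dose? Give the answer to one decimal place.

Initial rate:
Dose = 4 ng/kg/min × 68.6 kg = 274.4 ng/min
274.4 ng/min × 60 min/hr = 16464 ng/hr
Concentration = 1755 mcg ÷ 111 mL = 15.81081 mcg/mL = 15810.81 ng/mL
Rate = 16464 ng/hr ÷ 15810.81 ng/mL = 1.041313 mL/hr
Volume infused so far = 1.041313 mL/hr × 23.7 hr = 24.67911 mL
Volume remaining = 111 − 24.67911 = 86.32089 mL
New rate:
Dose = 37 ng/kg/min × 68.6 kg = 2538.2 ng/min
2538.2 ng/min × 60 min/hr = 152292 ng/hr
Rate = 152292 ng/hr ÷ 15810.81 ng/mL = 9.632144 mL/hr
Time remaining = 86.32089 mL ÷ 9.632144 mL/hr = 8.961752 hr

9.0 hours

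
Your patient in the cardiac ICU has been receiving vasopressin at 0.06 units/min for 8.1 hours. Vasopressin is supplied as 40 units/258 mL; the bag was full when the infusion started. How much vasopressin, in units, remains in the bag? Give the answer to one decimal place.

10.8 units

0.06 units/min × 60 min/hr = 3.6 units/hr
Concentration = 40 units ÷ 258 mL = 0.1550388 units/mL
Rate = 3.6 units/hr ÷ 0.1550388 units/mL = 23.22 mL/hr
Volume infused = 23.22 mL/hr × 8.1 hr = 188.082 mL
Volume remaining = 258 − 188.082 = 69.918 mL
Drug remaining = 69.918 mL × 0.1550388 units/mL = 10.84 units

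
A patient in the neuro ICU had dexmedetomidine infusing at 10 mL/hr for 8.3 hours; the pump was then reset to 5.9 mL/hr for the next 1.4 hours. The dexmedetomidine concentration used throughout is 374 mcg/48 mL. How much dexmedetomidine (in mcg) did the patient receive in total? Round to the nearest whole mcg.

Concentration = 374 mcg ÷ 48 mL = 7.791667 mcg/mL
Stage 1: 10 mL/hr × 8.3 hr = 83 mL → 83 mL × 7.791667 mcg/mL = 646.7083 mcg
Stage 2: 5.9 mL/hr × 1.4 hr = 8.26 mL → 8.26 mL × 7.791667 mcg/mL = 64.35917 mcg
Total = 646.7083 + 64.35917 = 711.0675 mcg

711 mcg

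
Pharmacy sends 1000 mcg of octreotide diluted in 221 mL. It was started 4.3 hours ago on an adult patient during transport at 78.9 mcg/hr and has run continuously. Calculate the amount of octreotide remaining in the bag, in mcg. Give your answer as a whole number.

Concentration = 1000 mcg ÷ 221 mL = 4.524887 mcg/mL
Rate = 78.9 mcg/hr ÷ 4.524887 mcg/mL = 17.4369 mL/hr
Volume infused = 17.4369 mL/hr × 4.3 hr = 74.97867 mL
Volume remaining = 221 − 74.97867 = 146.0213 mL
Drug remaining = 146.0213 mL × 4.524887 mcg/mL = 660.73 mcg

661 mcg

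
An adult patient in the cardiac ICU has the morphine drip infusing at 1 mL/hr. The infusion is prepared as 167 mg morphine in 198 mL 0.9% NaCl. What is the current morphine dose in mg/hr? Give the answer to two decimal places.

0.84 mg/hr

Concentration = 167 mg ÷ 198 mL = 0.8434343 mg/mL
Drug rate = 1 mL/hr × 0.8434343 mg/mL = 0.8434343 mg/hr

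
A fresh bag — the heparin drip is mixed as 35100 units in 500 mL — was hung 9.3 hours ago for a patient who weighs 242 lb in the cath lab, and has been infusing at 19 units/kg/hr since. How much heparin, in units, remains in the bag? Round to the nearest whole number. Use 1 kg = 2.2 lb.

15663 units

Weight = 242 lb ÷ 2.2 lb/kg = 110 kg
Dose = 19 units/kg/hr × 110 kg = 2090 units/hr
Concentration = 35100 units ÷ 500 mL = 70.2 units/mL
Rate = 2090 units/hr ÷ 70.2 units/mL = 29.77208 mL/hr
Volume infused = 29.77208 mL/hr × 9.3 hr = 276.8803 mL
Volume remaining = 500 − 276.8803 = 223.1197 mL
Drug remaining = 223.1197 mL × 70.2 units/mL = 15663 units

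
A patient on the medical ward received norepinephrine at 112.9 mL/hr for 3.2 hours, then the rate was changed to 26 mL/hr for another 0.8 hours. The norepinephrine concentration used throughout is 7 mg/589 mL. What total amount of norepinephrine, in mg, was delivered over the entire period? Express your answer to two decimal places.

4.54 mg

Concentration = 7 mg ÷ 589 mL = 0.01188455 mg/mL
Stage 1: 112.9 mL/hr × 3.2 hr = 361.28 mL → 361.28 mL × 0.01188455 mg/mL = 4.29365 mg
Stage 2: 26 mL/hr × 0.8 hr = 20.8 mL → 20.8 mL × 0.01188455 mg/mL = 0.2471986 mg
Total = 4.29365 + 0.2471986 = 4.540849 mg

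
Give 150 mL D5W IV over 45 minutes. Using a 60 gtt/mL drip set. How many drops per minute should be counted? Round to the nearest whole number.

150 mL ÷ (45 min) = 3.333333 mL/min
3.333333 mL/min × 60 gtt/mL = 200 gtt/min

200 gtt/min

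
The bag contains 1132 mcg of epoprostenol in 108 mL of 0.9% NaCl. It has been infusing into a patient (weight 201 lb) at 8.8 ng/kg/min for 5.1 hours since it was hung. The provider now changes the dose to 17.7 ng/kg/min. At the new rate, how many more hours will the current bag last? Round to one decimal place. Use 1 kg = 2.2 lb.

Initial rate:
Weight = 201 lb ÷ 2.2 lb/kg = 91.36364 kg
Dose = 8.8 ng/kg/min × 91.36364 kg = 804 ng/min
804 ng/min × 60 min/hr = 48240 ng/hr
Concentration = 1132 mcg ÷ 108 mL = 10.48148 mcg/mL = 10481.48 ng/mL
Rate = 48240 ng/hr ÷ 10481.48 ng/mL = 4.602403 mL/hr
Volume infused so far = 4.602403 mL/hr × 5.1 hr = 23.47225 mL
Volume remaining = 108 − 23.47225 = 84.52775 mL
New rate:
Dose = 17.7 ng/kg/min × 91.36364 kg = 1617.136 ng/min
1617.136 ng/min × 60 min/hr = 97028.18 ng/hr
Rate = 97028.18 ng/hr ÷ 10481.48 ng/mL = 9.257106 mL/hr
Time remaining = 84.52775 mL ÷ 9.257106 mL/hr = 9.13112 hr

9.1 hours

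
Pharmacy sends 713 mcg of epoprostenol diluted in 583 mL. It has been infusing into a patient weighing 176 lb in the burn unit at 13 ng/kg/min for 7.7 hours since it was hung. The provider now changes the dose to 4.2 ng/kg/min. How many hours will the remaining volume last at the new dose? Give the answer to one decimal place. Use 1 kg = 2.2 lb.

11.5 hours

Initial rate:
Weight = 176 lb ÷ 2.2 lb/kg = 80 kg
Dose = 13 ng/kg/min × 80 kg = 1040 ng/min
1040 ng/min × 60 min/hr = 62400 ng/hr
Concentration = 713 mcg ÷ 583 mL = 1.222985 mcg/mL = 1222.985 ng/mL
Rate = 62400 ng/hr ÷ 1222.985 ng/mL = 51.02272 mL/hr
Volume infused so far = 51.02272 mL/hr × 7.7 hr = 392.875 mL
Volume remaining = 583 − 392.875 = 190.125 mL
New rate:
Dose = 4.2 ng/kg/min × 80 kg = 336 ng/min
336 ng/min × 60 min/hr = 20160 ng/hr
Rate = 20160 ng/hr ÷ 1222.985 ng/mL = 16.48426 mL/hr
Time remaining = 190.125 mL ÷ 16.48426 mL/hr = 11.53373 hr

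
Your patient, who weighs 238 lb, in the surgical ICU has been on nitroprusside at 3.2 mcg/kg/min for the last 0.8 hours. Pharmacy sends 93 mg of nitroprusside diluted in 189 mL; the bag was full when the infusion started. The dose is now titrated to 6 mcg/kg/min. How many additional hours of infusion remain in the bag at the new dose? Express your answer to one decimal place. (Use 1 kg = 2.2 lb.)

2.0 hours

Initial rate:
Weight = 238 lb ÷ 2.2 lb/kg = 108.1818 kg
Dose = 3.2 mcg/kg/min × 108.1818 kg = 346.1818 mcg/min
346.1818 mcg/min × 60 min/hr = 20770.91 mcg/hr
Concentration = 93 mg ÷ 189 mL = 0.4920635 mg/mL = 492.0635 mcg/mL
Rate = 20770.91 mcg/hr ÷ 492.0635 mcg/mL = 42.21185 mL/hr
Volume infused so far = 42.21185 mL/hr × 0.8 hr = 33.76948 mL
Volume remaining = 189 − 33.76948 = 155.2305 mL
New rate:
Dose = 6 mcg/kg/min × 108.1818 kg = 649.0909 mcg/min
649.0909 mcg/min × 60 min/hr = 38945.45 mcg/hr
Rate = 38945.45 mcg/hr ÷ 492.0635 mcg/mL = 79.14721 mL/hr
Time remaining = 155.2305 mL ÷ 79.14721 mL/hr = 1.961289 hr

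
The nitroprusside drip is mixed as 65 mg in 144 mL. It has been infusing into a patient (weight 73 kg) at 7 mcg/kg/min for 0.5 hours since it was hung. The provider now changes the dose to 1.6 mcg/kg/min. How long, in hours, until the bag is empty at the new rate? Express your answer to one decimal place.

Initial rate:
Dose = 7 mcg/kg/min × 73 kg = 511 mcg/min
511 mcg/min × 60 min/hr = 30660 mcg/hr
Concentration = 65 mg ÷ 144 mL = 0.4513889 mg/mL = 451.3889 mcg/mL
Rate = 30660 mcg/hr ÷ 451.3889 mcg/mL = 67.92369 mL/hr
Volume infused so far = 67.92369 mL/hr × 0.5 hr = 33.96185 mL
Volume remaining = 144 − 33.96185 = 110.0382 mL
New rate:
Dose = 1.6 mcg/kg/min × 73 kg = 116.8 mcg/min
116.8 mcg/min × 60 min/hr = 7008 mcg/hr
Rate = 7008 mcg/hr ÷ 451.3889 mcg/mL = 15.52542 mL/hr
Time remaining = 110.0382 mL ÷ 15.52542 mL/hr = 7.087614 hr

7.1 hours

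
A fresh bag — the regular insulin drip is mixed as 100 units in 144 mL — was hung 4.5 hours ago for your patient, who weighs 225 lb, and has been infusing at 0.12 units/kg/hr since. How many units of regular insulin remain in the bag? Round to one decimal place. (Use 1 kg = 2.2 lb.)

44.8 units

Weight = 225 lb ÷ 2.2 lb/kg = 102.2727 kg
Dose = 0.12 units/kg/hr × 102.2727 kg = 12.27273 units/hr
Concentration = 100 units ÷ 144 mL = 0.6944444 units/mL
Rate = 12.27273 units/hr ÷ 0.6944444 units/mL = 17.67273 mL/hr
Volume infused = 17.67273 mL/hr × 4.5 hr = 79.52727 mL
Volume remaining = 144 − 79.52727 = 64.47273 mL
Drug remaining = 64.47273 mL × 0.6944444 units/mL = 44.77273 units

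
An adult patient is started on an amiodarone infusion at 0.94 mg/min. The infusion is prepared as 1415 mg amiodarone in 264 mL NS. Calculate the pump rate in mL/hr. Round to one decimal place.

0.94 mg/min × 60 min/hr = 56.4 mg/hr
Concentration = 1415 mg ÷ 264 mL = 5.359848 mg/mL
Rate = 56.4 mg/hr ÷ 5.359848 mg/mL = 10.52269 mL/hr

10.5 mL/hr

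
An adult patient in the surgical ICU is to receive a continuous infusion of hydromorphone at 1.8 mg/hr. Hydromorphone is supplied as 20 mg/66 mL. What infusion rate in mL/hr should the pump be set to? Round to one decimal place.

Concentration = 20 mg ÷ 66 mL = 0.3030303 mg/mL
Rate = 1.8 mg/hr ÷ 0.3030303 mg/mL = 5.94 mL/hr

5.9 mL/hr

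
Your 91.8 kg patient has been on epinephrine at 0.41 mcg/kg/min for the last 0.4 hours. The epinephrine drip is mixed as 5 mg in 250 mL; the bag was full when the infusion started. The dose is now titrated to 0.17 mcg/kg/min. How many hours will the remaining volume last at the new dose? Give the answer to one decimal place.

4.4 hours

Initial rate:
Dose = 0.41 mcg/kg/min × 91.8 kg = 37.638 mcg/min
37.638 mcg/min × 60 min/hr = 2258.28 mcg/hr
Concentration = 5 mg ÷ 250 mL = 0.02 mg/mL = 20 mcg/mL
Rate = 2258.28 mcg/hr ÷ 20 mcg/mL = 112.914 mL/hr
Volume infused so far = 112.914 mL/hr × 0.4 hr = 45.1656 mL
Volume remaining = 250 − 45.1656 = 204.8344 mL
New rate:
Dose = 0.17 mcg/kg/min × 91.8 kg = 15.606 mcg/min
15.606 mcg/min × 60 min/hr = 936.36 mcg/hr
Rate = 936.36 mcg/hr ÷ 20 mcg/mL = 46.818 mL/hr
Time remaining = 204.8344 mL ÷ 46.818 mL/hr = 4.375121 hr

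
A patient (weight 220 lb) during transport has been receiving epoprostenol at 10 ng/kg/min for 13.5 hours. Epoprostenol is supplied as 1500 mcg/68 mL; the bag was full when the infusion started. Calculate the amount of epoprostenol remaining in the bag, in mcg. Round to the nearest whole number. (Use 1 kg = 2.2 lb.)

Weight = 220 lb ÷ 2.2 lb/kg = 100 kg
Dose = 10 ng/kg/min × 100 kg = 1000 ng/min
1000 ng/min × 60 min/hr = 60000 ng/hr
Concentration = 1500 mcg ÷ 68 mL = 22.05882 mcg/mL = 22058.82 ng/mL
Rate = 60000 ng/hr ÷ 22058.82 ng/mL = 2.72 mL/hr
Volume infused = 2.72 mL/hr × 13.5 hr = 36.72 mL
Volume remaining = 68 − 36.72 = 31.28 mL
Drug remaining = 31.28 mL × 22058.82 ng/mL = 690000 ng = 690 mcg

690 mcg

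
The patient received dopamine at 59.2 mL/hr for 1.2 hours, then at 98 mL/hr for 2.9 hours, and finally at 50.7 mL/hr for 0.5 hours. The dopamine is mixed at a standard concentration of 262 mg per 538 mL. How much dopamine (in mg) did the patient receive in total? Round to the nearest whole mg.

185 mg

Concentration = 262 mg ÷ 538 mL = 0.4869888 mg/mL
Stage 1: 59.2 mL/hr × 1.2 hr = 71.04 mL → 71.04 mL × 0.4869888 mg/mL = 34.59569 mg
Stage 2: 98 mL/hr × 2.9 hr = 284.2 mL → 284.2 mL × 0.4869888 mg/mL = 138.4022 mg
Stage 3: 50.7 mL/hr × 0.5 hr = 25.35 mL → 25.35 mL × 0.4869888 mg/mL = 12.34517 mg
Total = 34.59569 + 138.4022 + 12.34517 = 185.3431 mg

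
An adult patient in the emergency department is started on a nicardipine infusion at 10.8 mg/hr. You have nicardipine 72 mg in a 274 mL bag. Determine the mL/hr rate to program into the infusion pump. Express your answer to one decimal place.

Concentration = 72 mg ÷ 274 mL = 0.2627737 mg/mL
Rate = 10.8 mg/hr ÷ 0.2627737 mg/mL = 41.1 mL/hr

41.1 mL/hr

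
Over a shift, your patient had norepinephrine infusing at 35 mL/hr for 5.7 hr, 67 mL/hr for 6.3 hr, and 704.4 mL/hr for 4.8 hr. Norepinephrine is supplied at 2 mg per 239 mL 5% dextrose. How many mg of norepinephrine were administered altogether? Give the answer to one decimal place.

Concentration = 2 mg ÷ 239 mL = 0.008368201 mg/mL
Stage 1: 35 mL/hr × 5.7 hr = 199.5 mL → 199.5 mL × 0.008368201 mg/mL = 1.669456 mg
Stage 2: 67 mL/hr × 6.3 hr = 422.1 mL → 422.1 mL × 0.008368201 mg/mL = 3.532218 mg
Stage 3: 704.4 mL/hr × 4.8 hr = 3381.12 mL → 3381.12 mL × 0.008368201 mg/mL = 28.29389 mg
Total = 1.669456 + 3.532218 + 28.29389 = 33.49556 mg

33.5 mg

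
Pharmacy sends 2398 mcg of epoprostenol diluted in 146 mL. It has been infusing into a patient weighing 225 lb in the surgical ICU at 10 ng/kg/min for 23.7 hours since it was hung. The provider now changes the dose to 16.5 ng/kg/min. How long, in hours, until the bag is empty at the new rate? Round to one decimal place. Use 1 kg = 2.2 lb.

9.3 hours

Initial rate:
Weight = 225 lb ÷ 2.2 lb/kg = 102.2727 kg
Dose = 10 ng/kg/min × 102.2727 kg = 1022.727 ng/min
1022.727 ng/min × 60 min/hr = 61363.64 ng/hr
Concentration = 2398 mcg ÷ 146 mL = 16.42466 mcg/mL = 16424.66 ng/mL
Rate = 61363.64 ng/hr ÷ 16424.66 ng/mL = 3.736068 mL/hr
Volume infused so far = 3.736068 mL/hr × 23.7 hr = 88.54481 mL
Volume remaining = 146 − 88.54481 = 57.45519 mL
New rate:
Dose = 16.5 ng/kg/min × 102.2727 kg = 1687.5 ng/min
1687.5 ng/min × 60 min/hr = 101250 ng/hr
Rate = 101250 ng/hr ÷ 16424.66 ng/mL = 6.164512 mL/hr
Time remaining = 57.45519 mL ÷ 6.164512 mL/hr = 9.320314 hr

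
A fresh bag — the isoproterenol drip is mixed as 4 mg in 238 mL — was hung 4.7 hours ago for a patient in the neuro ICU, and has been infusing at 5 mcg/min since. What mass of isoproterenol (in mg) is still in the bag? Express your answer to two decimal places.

5 mcg/min × 60 min/hr = 300 mcg/hr
Concentration = 4 mg ÷ 238 mL = 0.01680672 mg/mL = 16.80672 mcg/mL
Rate = 300 mcg/hr ÷ 16.80672 mcg/mL = 17.85 mL/hr
Volume infused = 17.85 mL/hr × 4.7 hr = 83.895 mL
Volume remaining = 238 − 83.895 = 154.105 mL
Drug remaining = 154.105 mL × 16.80672 mcg/mL = 2590 mcg = 2.59 mg

2.59 mg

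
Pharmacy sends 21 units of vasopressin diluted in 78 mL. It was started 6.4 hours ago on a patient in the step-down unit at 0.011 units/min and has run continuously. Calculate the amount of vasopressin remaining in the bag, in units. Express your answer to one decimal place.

16.8 units

0.011 units/min × 60 min/hr = 0.66 units/hr
Concentration = 21 units ÷ 78 mL = 0.2692308 units/mL
Rate = 0.66 units/hr ÷ 0.2692308 units/mL = 2.451429 mL/hr
Volume infused = 2.451429 mL/hr × 6.4 hr = 15.68914 mL
Volume remaining = 78 − 15.68914 = 62.31086 mL
Drug remaining = 62.31086 mL × 0.2692308 units/mL = 16.776 units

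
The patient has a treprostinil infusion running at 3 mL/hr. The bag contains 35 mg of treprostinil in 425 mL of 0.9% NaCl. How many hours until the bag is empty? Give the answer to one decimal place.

141.7 hours

Duration = 425 mL ÷ 3 mL/hr = 141.6667 hr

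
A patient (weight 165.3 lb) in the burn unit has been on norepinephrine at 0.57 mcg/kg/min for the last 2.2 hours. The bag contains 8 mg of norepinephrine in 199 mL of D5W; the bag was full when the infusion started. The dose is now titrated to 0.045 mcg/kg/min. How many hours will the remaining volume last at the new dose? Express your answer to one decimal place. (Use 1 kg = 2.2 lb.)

11.6 hours

Initial rate:
Weight = 165.3 lb ÷ 2.2 lb/kg = 75.13636 kg
Dose = 0.57 mcg/kg/min × 75.13636 kg = 42.82773 mcg/min
42.82773 mcg/min × 60 min/hr = 2569.664 mcg/hr
Concentration = 8 mg ÷ 199 mL = 0.04020101 mg/mL = 40.20101 mcg/mL
Rate = 2569.664 mcg/hr ÷ 40.20101 mcg/mL = 63.92038 mL/hr
Volume infused so far = 63.92038 mL/hr × 2.2 hr = 140.6248 mL
Volume remaining = 199 − 140.6248 = 58.37516 mL
New rate:
Dose = 0.045 mcg/kg/min × 75.13636 kg = 3.381136 mcg/min
3.381136 mcg/min × 60 min/hr = 202.8682 mcg/hr
Rate = 202.8682 mcg/hr ÷ 40.20101 mcg/mL = 5.046346 mL/hr
Time remaining = 58.37516 mL ÷ 5.046346 mL/hr = 11.56781 hr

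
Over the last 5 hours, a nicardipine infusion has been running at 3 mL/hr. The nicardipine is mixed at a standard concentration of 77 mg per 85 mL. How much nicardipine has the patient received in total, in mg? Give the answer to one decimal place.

13.6 mg

Concentration = 77 mg ÷ 85 mL = 0.9058824 mg/mL
Drug rate = 3 mL/hr × 0.9058824 mg/mL = 2.717647 mg/hr
Total = 2.717647 mg/hr × 5 hr = 13.58824 mg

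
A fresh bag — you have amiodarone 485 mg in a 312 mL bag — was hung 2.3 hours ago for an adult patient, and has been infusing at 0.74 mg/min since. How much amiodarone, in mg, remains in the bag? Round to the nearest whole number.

383 mg

0.74 mg/min × 60 min/hr = 44.4 mg/hr
Concentration = 485 mg ÷ 312 mL = 1.554487 mg/mL
Rate = 44.4 mg/hr ÷ 1.554487 mg/mL = 28.56247 mL/hr
Volume infused = 28.56247 mL/hr × 2.3 hr = 65.69369 mL
Volume remaining = 312 − 65.69369 = 246.3063 mL
Drug remaining = 246.3063 mL × 1.554487 mg/mL = 382.88 mg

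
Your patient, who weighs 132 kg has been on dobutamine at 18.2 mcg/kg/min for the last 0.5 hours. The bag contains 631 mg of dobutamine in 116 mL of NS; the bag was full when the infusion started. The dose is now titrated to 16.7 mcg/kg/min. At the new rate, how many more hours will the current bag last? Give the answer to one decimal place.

4.2 hours

Initial rate:
Dose = 18.2 mcg/kg/min × 132 kg = 2402.4 mcg/min
2402.4 mcg/min × 60 min/hr = 144144 mcg/hr
Concentration = 631 mg ÷ 116 mL = 5.439655 mg/mL = 5439.655 mcg/mL
Rate = 144144 mcg/hr ÷ 5439.655 mcg/mL = 26.49874 mL/hr
Volume infused so far = 26.49874 mL/hr × 0.5 hr = 13.24937 mL
Volume remaining = 116 − 13.24937 = 102.7506 mL
New rate:
Dose = 16.7 mcg/kg/min × 132 kg = 2204.4 mcg/min
2204.4 mcg/min × 60 min/hr = 132264 mcg/hr
Rate = 132264 mcg/hr ÷ 5439.655 mcg/mL = 24.31478 mL/hr
Time remaining = 102.7506 mL ÷ 24.31478 mL/hr = 4.225851 hr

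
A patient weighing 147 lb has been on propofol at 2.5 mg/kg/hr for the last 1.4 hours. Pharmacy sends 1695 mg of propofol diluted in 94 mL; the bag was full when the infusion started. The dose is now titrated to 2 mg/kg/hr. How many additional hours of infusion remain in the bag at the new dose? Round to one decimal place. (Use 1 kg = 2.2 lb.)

Initial rate:
Weight = 147 lb ÷ 2.2 lb/kg = 66.81818 kg
Dose = 2.5 mg/kg/hr × 66.81818 kg = 167.0455 mg/hr
Concentration = 1695 mg ÷ 94 mL = 18.03191 mg/mL
Rate = 167.0455 mg/hr ÷ 18.03191 mg/mL = 9.263878 mL/hr
Volume infused so far = 9.263878 mL/hr × 1.4 hr = 12.96943 mL
Volume remaining = 94 − 12.96943 = 81.03057 mL
New rate:
Dose = 2 mg/kg/hr × 66.81818 kg = 133.6364 mg/hr
Rate = 133.6364 mg/hr ÷ 18.03191 mg/mL = 7.411102 mL/hr
Time remaining = 81.03057 mL ÷ 7.411102 mL/hr = 10.93367 hr

10.9 hours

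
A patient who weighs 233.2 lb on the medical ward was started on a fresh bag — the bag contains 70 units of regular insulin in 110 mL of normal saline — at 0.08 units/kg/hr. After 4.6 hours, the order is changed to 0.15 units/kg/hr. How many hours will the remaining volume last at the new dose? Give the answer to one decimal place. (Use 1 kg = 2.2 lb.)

Initial rate:
Weight = 233.2 lb ÷ 2.2 lb/kg = 106 kg
Dose = 0.08 units/kg/hr × 106 kg = 8.48 units/hr
Concentration = 70 units ÷ 110 mL = 0.6363636 units/mL
Rate = 8.48 units/hr ÷ 0.6363636 units/mL = 13.32571 mL/hr
Volume infused so far = 13.32571 mL/hr × 4.6 hr = 61.29829 mL
Volume remaining = 110 − 61.29829 = 48.70171 mL
New rate:
Dose = 0.15 units/kg/hr × 106 kg = 15.9 units/hr
Rate = 15.9 units/hr ÷ 0.6363636 units/mL = 24.98571 mL/hr
Time remaining = 48.70171 mL ÷ 24.98571 mL/hr = 1.949182 hr

1.9 hours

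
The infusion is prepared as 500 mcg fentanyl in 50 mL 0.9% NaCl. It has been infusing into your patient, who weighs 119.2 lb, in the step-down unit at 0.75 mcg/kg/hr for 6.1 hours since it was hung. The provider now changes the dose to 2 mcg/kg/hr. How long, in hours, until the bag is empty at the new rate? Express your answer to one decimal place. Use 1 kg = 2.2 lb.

Initial rate:
Weight = 119.2 lb ÷ 2.2 lb/kg = 54.18182 kg
Dose = 0.75 mcg/kg/hr × 54.18182 kg = 40.63636 mcg/hr
Concentration = 500 mcg ÷ 50 mL = 10 mcg/mL
Rate = 40.63636 mcg/hr ÷ 10 mcg/mL = 4.063636 mL/hr
Volume infused so far = 4.063636 mL/hr × 6.1 hr = 24.78818 mL
Volume remaining = 50 − 24.78818 = 25.21182 mL
New rate:
Dose = 2 mcg/kg/hr × 54.18182 kg = 108.3636 mcg/hr
Rate = 108.3636 mcg/hr ÷ 10 mcg/mL = 10.83636 mL/hr
Time remaining = 25.21182 mL ÷ 10.83636 mL/hr = 2.326594 hr

2.3 hours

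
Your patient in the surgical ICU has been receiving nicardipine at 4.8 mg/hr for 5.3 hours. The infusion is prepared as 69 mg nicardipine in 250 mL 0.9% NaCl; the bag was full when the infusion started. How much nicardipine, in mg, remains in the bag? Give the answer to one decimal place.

43.6 mg

Concentration = 69 mg ÷ 250 mL = 0.276 mg/mL
Rate = 4.8 mg/hr ÷ 0.276 mg/mL = 17.3913 mL/hr
Volume infused = 17.3913 mL/hr × 5.3 hr = 92.17391 mL
Volume remaining = 250 − 92.17391 = 157.8261 mL
Drug remaining = 157.8261 mL × 0.276 mg/mL = 43.56 mg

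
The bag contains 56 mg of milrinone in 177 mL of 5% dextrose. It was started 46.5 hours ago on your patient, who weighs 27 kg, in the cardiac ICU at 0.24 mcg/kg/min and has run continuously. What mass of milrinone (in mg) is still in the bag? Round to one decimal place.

37.9 mg

Dose = 0.24 mcg/kg/min × 27 kg = 6.48 mcg/min
6.48 mcg/min × 60 min/hr = 388.8 mcg/hr
Concentration = 56 mg ÷ 177 mL = 0.3163842 mg/mL = 316.3842 mcg/mL
Rate = 388.8 mcg/hr ÷ 316.3842 mcg/mL = 1.228886 mL/hr
Volume infused = 1.228886 mL/hr × 46.5 hr = 57.14319 mL
Volume remaining = 177 − 57.14319 = 119.8568 mL
Drug remaining = 119.8568 mL × 316.3842 mcg/mL = 37920.8 mcg = 37.9208 mg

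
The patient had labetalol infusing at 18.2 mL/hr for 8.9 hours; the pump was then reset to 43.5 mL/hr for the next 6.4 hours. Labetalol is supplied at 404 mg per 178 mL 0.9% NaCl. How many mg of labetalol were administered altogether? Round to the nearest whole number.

Concentration = 404 mg ÷ 178 mL = 2.269663 mg/mL
Stage 1: 18.2 mL/hr × 8.9 hr = 161.98 mL → 161.98 mL × 2.269663 mg/mL = 367.64 mg
Stage 2: 43.5 mL/hr × 6.4 hr = 278.4 mL → 278.4 mL × 2.269663 mg/mL = 631.8742 mg
Total = 367.64 + 631.8742 = 999.5142 mg

1000 mg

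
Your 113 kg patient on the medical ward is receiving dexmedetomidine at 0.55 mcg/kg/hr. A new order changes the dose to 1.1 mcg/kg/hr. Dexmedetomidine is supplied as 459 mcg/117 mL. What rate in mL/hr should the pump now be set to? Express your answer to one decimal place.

Dose = 1.1 mcg/kg/hr × 113 kg = 124.3 mcg/hr
Concentration = 459 mcg ÷ 117 mL = 3.923077 mcg/mL
Rate = 124.3 mcg/hr ÷ 3.923077 mcg/mL = 31.68431 mL/hr

31.7 mL/hr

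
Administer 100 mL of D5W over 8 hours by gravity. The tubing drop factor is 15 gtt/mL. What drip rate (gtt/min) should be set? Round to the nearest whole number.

3 gtt/min

100 mL ÷ (8 hr × 60 = 480 min) = 0.2083333 mL/min
0.2083333 mL/min × 15 gtt/mL = 3.125 gtt/min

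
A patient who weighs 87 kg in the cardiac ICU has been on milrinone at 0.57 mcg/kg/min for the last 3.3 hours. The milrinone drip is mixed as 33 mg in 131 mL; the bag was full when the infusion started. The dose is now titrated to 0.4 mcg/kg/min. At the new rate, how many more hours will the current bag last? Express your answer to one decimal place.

Initial rate:
Dose = 0.57 mcg/kg/min × 87 kg = 49.59 mcg/min
49.59 mcg/min × 60 min/hr = 2975.4 mcg/hr
Concentration = 33 mg ÷ 131 mL = 0.2519084 mg/mL = 251.9084 mcg/mL
Rate = 2975.4 mcg/hr ÷ 251.9084 mcg/mL = 11.81144 mL/hr
Volume infused so far = 11.81144 mL/hr × 3.3 hr = 38.97774 mL
Volume remaining = 131 − 38.97774 = 92.02226 mL
New rate:
Dose = 0.4 mcg/kg/min × 87 kg = 34.8 mcg/min
34.8 mcg/min × 60 min/hr = 2088 mcg/hr
Rate = 2088 mcg/hr ÷ 251.9084 mcg/mL = 8.288727 mL/hr
Time remaining = 92.02226 mL ÷ 8.288727 mL/hr = 11.1021 hr

11.1 hours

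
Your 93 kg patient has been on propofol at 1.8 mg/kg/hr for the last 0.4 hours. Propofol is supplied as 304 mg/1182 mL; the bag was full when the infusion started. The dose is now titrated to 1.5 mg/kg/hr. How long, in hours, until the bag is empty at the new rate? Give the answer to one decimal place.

Initial rate:
Dose = 1.8 mg/kg/hr × 93 kg = 167.4 mg/hr
Concentration = 304 mg ÷ 1182 mL = 0.2571912 mg/mL
Rate = 167.4 mg/hr ÷ 0.2571912 mg/mL = 650.8776 mL/hr
Volume infused so far = 650.8776 mL/hr × 0.4 hr = 260.3511 mL
Volume remaining = 1182 − 260.3511 = 921.6489 mL
New rate:
Dose = 1.5 mg/kg/hr × 93 kg = 139.5 mg/hr
Rate = 139.5 mg/hr ÷ 0.2571912 mg/mL = 542.398 mL/hr
Time remaining = 921.6489 mL ÷ 542.398 mL/hr = 1.699211 hr

1.7 hours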